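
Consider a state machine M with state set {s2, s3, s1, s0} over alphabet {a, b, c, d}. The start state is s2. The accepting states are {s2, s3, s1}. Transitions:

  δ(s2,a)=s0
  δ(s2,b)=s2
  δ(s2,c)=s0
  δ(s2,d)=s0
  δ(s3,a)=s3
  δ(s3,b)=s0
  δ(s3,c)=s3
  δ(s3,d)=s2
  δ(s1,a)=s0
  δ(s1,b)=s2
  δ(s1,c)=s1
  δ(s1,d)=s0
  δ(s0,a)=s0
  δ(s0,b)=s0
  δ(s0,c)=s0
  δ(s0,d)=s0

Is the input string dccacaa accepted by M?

start at s2
read 'd': s2 → s0
read 'c': s0 → s0
read 'c': s0 → s0
read 'a': s0 → s0
read 'c': s0 → s0
read 'a': s0 → s0
read 'a': s0 → s0
End state s0 is not accepting.

No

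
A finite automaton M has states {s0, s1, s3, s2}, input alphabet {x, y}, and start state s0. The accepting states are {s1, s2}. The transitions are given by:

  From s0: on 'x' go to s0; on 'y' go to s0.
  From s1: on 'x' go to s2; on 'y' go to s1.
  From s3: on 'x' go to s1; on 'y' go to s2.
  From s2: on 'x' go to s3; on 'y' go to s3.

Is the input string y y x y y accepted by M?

s0 → s0 → s0 → s0 → s0 → s0
End state s0 is not accepting.

No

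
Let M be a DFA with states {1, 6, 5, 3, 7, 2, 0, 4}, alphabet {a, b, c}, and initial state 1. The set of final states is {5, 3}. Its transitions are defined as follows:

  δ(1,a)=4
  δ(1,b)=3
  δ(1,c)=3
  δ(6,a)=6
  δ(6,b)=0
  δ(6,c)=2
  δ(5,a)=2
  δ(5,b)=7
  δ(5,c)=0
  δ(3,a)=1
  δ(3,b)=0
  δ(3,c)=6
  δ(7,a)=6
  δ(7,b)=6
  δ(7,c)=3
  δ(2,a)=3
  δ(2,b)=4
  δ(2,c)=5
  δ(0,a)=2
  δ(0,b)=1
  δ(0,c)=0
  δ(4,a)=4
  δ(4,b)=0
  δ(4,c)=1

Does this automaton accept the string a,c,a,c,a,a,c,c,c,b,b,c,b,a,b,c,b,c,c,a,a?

No

Trace: 1 -a-> 4 -c-> 1 -a-> 4 -c-> 1 -a-> 4 -a-> 4 -c-> 1 -c-> 3 -c-> 6 -b-> 0 -b-> 1 -c-> 3 -b-> 0 -a-> 2 -b-> 4 -c-> 1 -b-> 3 -c-> 6 -c-> 2 -a-> 3 -a-> 1
End state 1 is not accepting.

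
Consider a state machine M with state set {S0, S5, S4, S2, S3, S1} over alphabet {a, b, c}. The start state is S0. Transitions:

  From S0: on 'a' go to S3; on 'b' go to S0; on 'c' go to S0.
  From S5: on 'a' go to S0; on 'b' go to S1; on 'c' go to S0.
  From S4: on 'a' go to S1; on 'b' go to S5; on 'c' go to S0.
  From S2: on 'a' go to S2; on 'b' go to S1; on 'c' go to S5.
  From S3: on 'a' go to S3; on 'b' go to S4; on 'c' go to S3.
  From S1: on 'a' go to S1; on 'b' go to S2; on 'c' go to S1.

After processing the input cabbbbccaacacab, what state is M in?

start at S0
read 'c': S0 → S0
read 'a': S0 → S3
read 'b': S3 → S4
read 'b': S4 → S5
read 'b': S5 → S1
read 'b': S1 → S2
read 'c': S2 → S5
read 'c': S5 → S0
read 'a': S0 → S3
read 'a': S3 → S3
read 'c': S3 → S3
read 'a': S3 → S3
read 'c': S3 → S3
read 'a': S3 → S3
read 'b': S3 → S4

S4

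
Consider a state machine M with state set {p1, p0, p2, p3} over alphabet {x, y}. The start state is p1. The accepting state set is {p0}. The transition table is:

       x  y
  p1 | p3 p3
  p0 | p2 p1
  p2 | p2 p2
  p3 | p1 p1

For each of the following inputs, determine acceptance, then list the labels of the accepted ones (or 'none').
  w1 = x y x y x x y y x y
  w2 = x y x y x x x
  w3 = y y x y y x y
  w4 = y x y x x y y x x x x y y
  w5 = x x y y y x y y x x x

none

w1:
  start at p1
  read 'x': p1 → p3
  read 'y': p3 → p1
  read 'x': p1 → p3
  read 'y': p3 → p1
  read 'x': p1 → p3
  read 'x': p3 → p1
  read 'y': p1 → p3
  read 'y': p3 → p1
  read 'x': p1 → p3
  read 'y': p3 → p1
  end p1, rejected
w2:
  start at p1
  read 'x': p1 → p3
  read 'y': p3 → p1
  read 'x': p1 → p3
  read 'y': p3 → p1
  read 'x': p1 → p3
  read 'x': p3 → p1
  read 'x': p1 → p3
  end p3, rejected
w3:
  start at p1
  read 'y': p1 → p3
  read 'y': p3 → p1
  read 'x': p1 → p3
  read 'y': p3 → p1
  read 'y': p1 → p3
  read 'x': p3 → p1
  read 'y': p1 → p3
  end p3, rejected
w4:
  start at p1
  read 'y': p1 → p3
  read 'x': p3 → p1
  read 'y': p1 → p3
  read 'x': p3 → p1
  read 'x': p1 → p3
  read 'y': p3 → p1
  read 'y': p1 → p3
  read 'x': p3 → p1
  read 'x': p1 → p3
  read 'x': p3 → p1
  read 'x': p1 → p3
  read 'y': p3 → p1
  read 'y': p1 → p3
  end p3, rejected
w5:
  start at p1
  read 'x': p1 → p3
  read 'x': p3 → p1
  read 'y': p1 → p3
  read 'y': p3 → p1
  read 'y': p1 → p3
  read 'x': p3 → p1
  read 'y': p1 → p3
  read 'y': p3 → p1
  read 'x': p1 → p3
  read 'x': p3 → p1
  read 'x': p1 → p3
  end p3, rejected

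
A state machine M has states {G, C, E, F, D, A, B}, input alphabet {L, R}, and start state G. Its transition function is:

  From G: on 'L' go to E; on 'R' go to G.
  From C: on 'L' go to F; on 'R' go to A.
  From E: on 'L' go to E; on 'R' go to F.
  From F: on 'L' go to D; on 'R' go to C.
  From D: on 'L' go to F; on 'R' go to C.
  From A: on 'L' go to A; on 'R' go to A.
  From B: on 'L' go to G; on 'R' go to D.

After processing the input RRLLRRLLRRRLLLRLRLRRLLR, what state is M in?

A

G → G → G → E → E → F → C → F → D → C → A → A → A → A → A → A → A → A → A → A → A → A → A → A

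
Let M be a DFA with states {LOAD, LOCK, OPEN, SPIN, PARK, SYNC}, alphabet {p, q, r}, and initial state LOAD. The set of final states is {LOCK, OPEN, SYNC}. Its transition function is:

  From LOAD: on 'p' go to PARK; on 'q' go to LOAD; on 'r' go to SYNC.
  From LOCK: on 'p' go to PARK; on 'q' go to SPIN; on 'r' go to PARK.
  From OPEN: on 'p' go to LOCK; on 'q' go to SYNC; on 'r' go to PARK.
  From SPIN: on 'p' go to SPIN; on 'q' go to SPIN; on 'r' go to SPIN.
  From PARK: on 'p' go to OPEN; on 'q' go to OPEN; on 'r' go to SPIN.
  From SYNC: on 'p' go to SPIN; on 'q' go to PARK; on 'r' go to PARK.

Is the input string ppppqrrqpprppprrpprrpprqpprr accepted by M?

LOAD → PARK → OPEN → LOCK → PARK → OPEN → PARK → SPIN → SPIN → SPIN → SPIN → SPIN → SPIN → SPIN → SPIN → SPIN → SPIN → SPIN → SPIN → SPIN → SPIN → SPIN → SPIN → SPIN → SPIN → SPIN → SPIN → SPIN → SPIN
End state SPIN is not accepting.

No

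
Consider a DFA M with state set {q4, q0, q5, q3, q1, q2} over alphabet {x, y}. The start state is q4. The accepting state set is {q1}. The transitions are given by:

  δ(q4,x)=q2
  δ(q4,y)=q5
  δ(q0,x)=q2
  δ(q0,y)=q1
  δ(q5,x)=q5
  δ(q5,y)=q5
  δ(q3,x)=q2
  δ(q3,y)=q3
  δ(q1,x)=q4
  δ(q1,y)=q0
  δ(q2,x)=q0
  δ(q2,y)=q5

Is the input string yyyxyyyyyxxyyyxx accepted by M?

Trace: q4 -y-> q5 -y-> q5 -y-> q5 -x-> q5 -y-> q5 -y-> q5 -y-> q5 -y-> q5 -y-> q5 -x-> q5 -x-> q5 -y-> q5 -y-> q5 -y-> q5 -x-> q5 -x-> q5
End state q5 is not accepting.

No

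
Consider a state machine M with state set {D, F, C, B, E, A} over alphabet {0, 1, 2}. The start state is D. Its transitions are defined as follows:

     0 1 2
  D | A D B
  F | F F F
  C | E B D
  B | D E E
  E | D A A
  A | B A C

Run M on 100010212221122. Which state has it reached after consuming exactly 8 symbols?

B

D → D → A → B → D → D → A → C → B
After 8 symbols: B.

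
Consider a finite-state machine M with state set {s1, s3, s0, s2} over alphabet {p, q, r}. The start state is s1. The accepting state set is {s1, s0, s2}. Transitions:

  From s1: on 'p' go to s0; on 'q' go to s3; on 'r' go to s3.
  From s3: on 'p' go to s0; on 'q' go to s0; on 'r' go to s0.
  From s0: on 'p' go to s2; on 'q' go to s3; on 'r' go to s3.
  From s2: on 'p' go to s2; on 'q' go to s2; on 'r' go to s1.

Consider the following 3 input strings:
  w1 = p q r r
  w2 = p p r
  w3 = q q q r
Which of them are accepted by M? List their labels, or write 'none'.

w1: s1 → s0 → s3 → s0 → s3  → end s3, rejected
w2: s1 → s0 → s2 → s1  → end s1, accepted
w3: s1 → s3 → s0 → s3 → s0  → end s0, accepted

w2, w3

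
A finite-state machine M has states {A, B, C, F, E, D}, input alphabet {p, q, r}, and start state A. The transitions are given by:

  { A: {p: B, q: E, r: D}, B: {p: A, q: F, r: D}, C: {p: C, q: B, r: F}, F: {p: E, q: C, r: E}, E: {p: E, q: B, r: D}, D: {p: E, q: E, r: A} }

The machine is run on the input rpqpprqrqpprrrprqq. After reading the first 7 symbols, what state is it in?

A → D → E → B → A → B → D → E
After 7 symbols: E.

E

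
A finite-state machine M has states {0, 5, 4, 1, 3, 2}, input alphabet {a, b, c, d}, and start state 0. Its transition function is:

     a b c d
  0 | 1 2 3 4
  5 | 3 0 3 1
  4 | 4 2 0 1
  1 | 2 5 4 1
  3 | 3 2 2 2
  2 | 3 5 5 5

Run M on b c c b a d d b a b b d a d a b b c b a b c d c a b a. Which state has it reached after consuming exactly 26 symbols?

2

start at 0
read 'b': 0 → 2
read 'c': 2 → 5
read 'c': 5 → 3
read 'b': 3 → 2
read 'a': 2 → 3
read 'd': 3 → 2
read 'd': 2 → 5
read 'b': 5 → 0
read 'a': 0 → 1
read 'b': 1 → 5
read 'b': 5 → 0
read 'd': 0 → 4
read 'a': 4 → 4
read 'd': 4 → 1
read 'a': 1 → 2
read 'b': 2 → 5
read 'b': 5 → 0
read 'c': 0 → 3
read 'b': 3 → 2
read 'a': 2 → 3
read 'b': 3 → 2
read 'c': 2 → 5
read 'd': 5 → 1
read 'c': 1 → 4
read 'a': 4 → 4
read 'b': 4 → 2
After 26 symbols: 2.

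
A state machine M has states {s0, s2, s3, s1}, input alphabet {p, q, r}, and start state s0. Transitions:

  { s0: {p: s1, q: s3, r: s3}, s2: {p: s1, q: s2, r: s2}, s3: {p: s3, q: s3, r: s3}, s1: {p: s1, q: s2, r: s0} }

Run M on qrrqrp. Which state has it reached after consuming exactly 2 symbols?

s0 → s3 → s3
After 2 symbols: s3.

s3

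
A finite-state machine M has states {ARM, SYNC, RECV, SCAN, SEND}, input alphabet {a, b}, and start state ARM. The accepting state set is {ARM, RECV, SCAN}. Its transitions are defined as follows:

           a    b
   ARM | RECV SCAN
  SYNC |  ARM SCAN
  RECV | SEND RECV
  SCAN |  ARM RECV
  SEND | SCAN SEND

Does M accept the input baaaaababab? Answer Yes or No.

Yes

ARM → SCAN → ARM → RECV → SEND → SCAN → ARM → SCAN → ARM → SCAN → ARM → SCAN
End state SCAN is accepting.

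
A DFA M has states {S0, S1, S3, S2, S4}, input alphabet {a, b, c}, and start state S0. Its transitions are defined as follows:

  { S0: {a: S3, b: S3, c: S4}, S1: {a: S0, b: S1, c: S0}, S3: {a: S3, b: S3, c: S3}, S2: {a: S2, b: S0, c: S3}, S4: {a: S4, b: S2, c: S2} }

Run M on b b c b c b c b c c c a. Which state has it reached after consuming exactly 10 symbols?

S3

S0 → S3 → S3 → S3 → S3 → S3 → S3 → S3 → S3 → S3 → S3
After 10 symbols: S3.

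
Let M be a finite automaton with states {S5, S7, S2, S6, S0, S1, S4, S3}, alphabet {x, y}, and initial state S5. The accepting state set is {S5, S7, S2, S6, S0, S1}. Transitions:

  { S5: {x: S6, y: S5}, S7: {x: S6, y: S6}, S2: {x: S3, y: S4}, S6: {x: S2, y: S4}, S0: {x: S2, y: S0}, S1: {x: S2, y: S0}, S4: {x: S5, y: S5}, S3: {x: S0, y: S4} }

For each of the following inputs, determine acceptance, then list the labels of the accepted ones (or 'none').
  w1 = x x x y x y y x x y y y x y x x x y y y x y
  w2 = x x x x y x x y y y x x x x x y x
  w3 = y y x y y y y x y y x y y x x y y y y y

w1:
  start at S5
  read 'x': S5 → S6
  read 'x': S6 → S2
  read 'x': S2 → S3
  read 'y': S3 → S4
  read 'x': S4 → S5
  read 'y': S5 → S5
  read 'y': S5 → S5
  read 'x': S5 → S6
  read 'x': S6 → S2
  read 'y': S2 → S4
  read 'y': S4 → S5
  read 'y': S5 → S5
  read 'x': S5 → S6
  read 'y': S6 → S4
  read 'x': S4 → S5
  read 'x': S5 → S6
  read 'x': S6 → S2
  read 'y': S2 → S4
  read 'y': S4 → S5
  read 'y': S5 → S5
  read 'x': S5 → S6
  read 'y': S6 → S4
  end S4, rejected
w2:
  start at S5
  read 'x': S5 → S6
  read 'x': S6 → S2
  read 'x': S2 → S3
  read 'x': S3 → S0
  read 'y': S0 → S0
  read 'x': S0 → S2
  read 'x': S2 → S3
  read 'y': S3 → S4
  read 'y': S4 → S5
  read 'y': S5 → S5
  read 'x': S5 → S6
  read 'x': S6 → S2
  read 'x': S2 → S3
  read 'x': S3 → S0
  read 'x': S0 → S2
  read 'y': S2 → S4
  read 'x': S4 → S5
  end S5, accepted
w3:
  start at S5
  read 'y': S5 → S5
  read 'y': S5 → S5
  read 'x': S5 → S6
  read 'y': S6 → S4
  read 'y': S4 → S5
  read 'y': S5 → S5
  read 'y': S5 → S5
  read 'x': S5 → S6
  read 'y': S6 → S4
  read 'y': S4 → S5
  read 'x': S5 → S6
  read 'y': S6 → S4
  read 'y': S4 → S5
  read 'x': S5 → S6
  read 'x': S6 → S2
  read 'y': S2 → S4
  read 'y': S4 → S5
  read 'y': S5 → S5
  read 'y': S5 → S5
  read 'y': S5 → S5
  end S5, accepted

w2, w3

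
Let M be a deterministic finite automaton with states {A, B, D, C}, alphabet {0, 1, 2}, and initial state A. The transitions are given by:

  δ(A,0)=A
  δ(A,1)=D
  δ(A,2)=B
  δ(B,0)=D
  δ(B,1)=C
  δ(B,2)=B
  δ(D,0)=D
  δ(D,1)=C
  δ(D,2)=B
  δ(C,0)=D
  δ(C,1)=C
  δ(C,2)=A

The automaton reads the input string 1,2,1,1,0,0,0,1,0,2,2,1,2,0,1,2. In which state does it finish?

Trace: A -1-> D -2-> B -1-> C -1-> C -0-> D -0-> D -0-> D -1-> C -0-> D -2-> B -2-> B -1-> C -2-> A -0-> A -1-> D -2-> B

B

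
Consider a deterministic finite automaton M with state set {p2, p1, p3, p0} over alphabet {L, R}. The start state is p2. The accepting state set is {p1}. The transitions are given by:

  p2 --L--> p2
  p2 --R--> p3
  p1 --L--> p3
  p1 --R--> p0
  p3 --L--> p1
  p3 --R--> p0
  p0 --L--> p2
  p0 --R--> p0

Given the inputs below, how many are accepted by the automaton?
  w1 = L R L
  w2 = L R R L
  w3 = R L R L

1

w1:
  start at p2
  read 'L': p2 → p2
  read 'R': p2 → p3
  read 'L': p3 → p1
  end p1, accepted
w2:
  start at p2
  read 'L': p2 → p2
  read 'R': p2 → p3
  read 'R': p3 → p0
  read 'L': p0 → p2
  end p2, rejected
w3:
  start at p2
  read 'R': p2 → p3
  read 'L': p3 → p1
  read 'R': p1 → p0
  read 'L': p0 → p2
  end p2, rejected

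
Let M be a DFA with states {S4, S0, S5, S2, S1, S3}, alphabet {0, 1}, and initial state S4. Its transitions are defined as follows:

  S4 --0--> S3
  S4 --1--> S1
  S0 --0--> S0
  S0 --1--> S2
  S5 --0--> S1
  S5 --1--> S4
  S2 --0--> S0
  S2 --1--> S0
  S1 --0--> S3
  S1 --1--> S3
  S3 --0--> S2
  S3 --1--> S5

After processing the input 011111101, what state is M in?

S5

Trace: S4 -0-> S3 -1-> S5 -1-> S4 -1-> S1 -1-> S3 -1-> S5 -1-> S4 -0-> S3 -1-> S5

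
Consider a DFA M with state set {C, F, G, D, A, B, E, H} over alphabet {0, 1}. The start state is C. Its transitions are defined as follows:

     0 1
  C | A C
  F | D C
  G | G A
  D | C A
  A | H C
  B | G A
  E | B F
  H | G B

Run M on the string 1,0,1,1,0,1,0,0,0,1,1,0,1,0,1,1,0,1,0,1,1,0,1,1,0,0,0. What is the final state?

G

C → C → A → C → C → A → C → A → H → G → A → C → A → C → A → C → C → A → C → A → C → C → A → C → C → A → H → G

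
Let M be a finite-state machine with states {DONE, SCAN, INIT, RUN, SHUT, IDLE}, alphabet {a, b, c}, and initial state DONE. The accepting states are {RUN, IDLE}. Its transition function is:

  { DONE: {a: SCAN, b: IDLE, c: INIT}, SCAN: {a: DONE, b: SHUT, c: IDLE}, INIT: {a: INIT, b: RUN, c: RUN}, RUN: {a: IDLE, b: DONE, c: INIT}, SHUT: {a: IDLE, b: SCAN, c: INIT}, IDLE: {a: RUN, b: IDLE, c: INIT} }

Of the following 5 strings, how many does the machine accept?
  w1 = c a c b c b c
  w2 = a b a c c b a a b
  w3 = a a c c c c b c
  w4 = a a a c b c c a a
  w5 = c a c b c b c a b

3

w1: Trace: DONE -c-> INIT -a-> INIT -c-> RUN -b-> DONE -c-> INIT -b-> RUN -c-> INIT  → end INIT, rejected
w2: Trace: DONE -a-> SCAN -b-> SHUT -a-> IDLE -c-> INIT -c-> RUN -b-> DONE -a-> SCAN -a-> DONE -b-> IDLE  → end IDLE, accepted
w3: Trace: DONE -a-> SCAN -a-> DONE -c-> INIT -c-> RUN -c-> INIT -c-> RUN -b-> DONE -c-> INIT  → end INIT, rejected
w4: Trace: DONE -a-> SCAN -a-> DONE -a-> SCAN -c-> IDLE -b-> IDLE -c-> INIT -c-> RUN -a-> IDLE -a-> RUN  → end RUN, accepted
w5: Trace: DONE -c-> INIT -a-> INIT -c-> RUN -b-> DONE -c-> INIT -b-> RUN -c-> INIT -a-> INIT -b-> RUN  → end RUN, accepted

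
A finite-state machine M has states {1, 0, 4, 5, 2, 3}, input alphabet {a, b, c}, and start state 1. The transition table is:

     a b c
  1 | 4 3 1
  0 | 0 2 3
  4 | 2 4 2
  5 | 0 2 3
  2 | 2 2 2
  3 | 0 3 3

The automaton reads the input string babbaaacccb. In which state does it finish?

2

1 → 3 → 0 → 2 → 2 → 2 → 2 → 2 → 2 → 2 → 2 → 2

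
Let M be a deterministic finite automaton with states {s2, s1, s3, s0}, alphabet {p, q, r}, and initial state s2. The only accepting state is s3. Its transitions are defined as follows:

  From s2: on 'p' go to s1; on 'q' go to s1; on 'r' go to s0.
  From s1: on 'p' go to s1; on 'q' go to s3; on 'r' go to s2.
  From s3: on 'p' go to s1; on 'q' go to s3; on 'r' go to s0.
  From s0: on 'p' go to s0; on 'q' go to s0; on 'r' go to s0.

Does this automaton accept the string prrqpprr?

Trace: s2 -p-> s1 -r-> s2 -r-> s0 -q-> s0 -p-> s0 -p-> s0 -r-> s0 -r-> s0
End state s0 is not accepting.

No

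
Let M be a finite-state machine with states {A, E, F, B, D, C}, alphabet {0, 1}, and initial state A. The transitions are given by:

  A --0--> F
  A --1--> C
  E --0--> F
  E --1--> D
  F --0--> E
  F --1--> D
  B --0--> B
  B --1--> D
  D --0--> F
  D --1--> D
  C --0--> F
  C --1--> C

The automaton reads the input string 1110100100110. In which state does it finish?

F

A → C → C → C → F → D → F → E → D → F → E → D → D → F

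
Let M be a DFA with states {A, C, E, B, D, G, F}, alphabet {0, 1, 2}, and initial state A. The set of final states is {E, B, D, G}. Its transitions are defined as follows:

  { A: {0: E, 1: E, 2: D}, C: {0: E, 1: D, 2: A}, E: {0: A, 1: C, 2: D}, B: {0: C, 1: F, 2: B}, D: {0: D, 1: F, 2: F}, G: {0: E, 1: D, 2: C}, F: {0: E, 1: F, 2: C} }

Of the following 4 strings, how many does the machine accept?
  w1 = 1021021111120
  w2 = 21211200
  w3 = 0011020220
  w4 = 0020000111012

2

w1: Trace: A -1-> E -0-> A -2-> D -1-> F -0-> E -2-> D -1-> F -1-> F -1-> F -1-> F -1-> F -2-> C -0-> E  → end E, accepted
w2: Trace: A -2-> D -1-> F -2-> C -1-> D -1-> F -2-> C -0-> E -0-> A  → end A, rejected
w3: Trace: A -0-> E -0-> A -1-> E -1-> C -0-> E -2-> D -0-> D -2-> F -2-> C -0-> E  → end E, accepted
w4: Trace: A -0-> E -0-> A -2-> D -0-> D -0-> D -0-> D -0-> D -1-> F -1-> F -1-> F -0-> E -1-> C -2-> A  → end A, rejected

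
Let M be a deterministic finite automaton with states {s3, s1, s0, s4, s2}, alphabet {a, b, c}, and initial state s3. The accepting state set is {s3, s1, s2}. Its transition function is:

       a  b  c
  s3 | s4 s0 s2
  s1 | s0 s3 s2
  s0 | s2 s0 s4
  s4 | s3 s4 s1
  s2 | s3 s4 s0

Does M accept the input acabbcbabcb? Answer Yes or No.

Trace: s3 -a-> s4 -c-> s1 -a-> s0 -b-> s0 -b-> s0 -c-> s4 -b-> s4 -a-> s3 -b-> s0 -c-> s4 -b-> s4
End state s4 is not accepting.

No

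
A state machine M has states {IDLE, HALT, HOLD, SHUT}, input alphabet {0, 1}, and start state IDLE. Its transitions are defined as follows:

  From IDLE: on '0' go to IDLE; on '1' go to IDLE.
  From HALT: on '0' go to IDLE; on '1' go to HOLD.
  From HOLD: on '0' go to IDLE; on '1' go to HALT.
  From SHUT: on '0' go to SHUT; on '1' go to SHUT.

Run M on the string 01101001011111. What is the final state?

IDLE

IDLE → IDLE → IDLE → IDLE → IDLE → IDLE → IDLE → IDLE → IDLE → IDLE → IDLE → IDLE → IDLE → IDLE → IDLE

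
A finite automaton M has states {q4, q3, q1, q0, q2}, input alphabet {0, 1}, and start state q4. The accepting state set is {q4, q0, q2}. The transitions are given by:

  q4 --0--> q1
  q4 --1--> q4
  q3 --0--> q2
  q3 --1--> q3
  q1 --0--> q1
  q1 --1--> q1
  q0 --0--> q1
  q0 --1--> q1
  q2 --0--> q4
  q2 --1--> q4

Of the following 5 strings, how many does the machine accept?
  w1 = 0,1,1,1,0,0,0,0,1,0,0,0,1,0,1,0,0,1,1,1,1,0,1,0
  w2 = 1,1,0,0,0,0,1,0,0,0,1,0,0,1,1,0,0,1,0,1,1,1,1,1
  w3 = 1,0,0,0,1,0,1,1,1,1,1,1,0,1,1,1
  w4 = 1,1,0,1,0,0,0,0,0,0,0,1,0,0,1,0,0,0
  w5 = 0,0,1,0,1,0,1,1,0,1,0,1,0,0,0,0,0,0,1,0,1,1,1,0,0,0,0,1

0

w1: q4 → q1 → q1 → q1 → q1 → q1 → q1 → q1 → q1 → q1 → q1 → q1 → q1 → q1 → q1 → q1 → q1 → q1 → q1 → q1 → q1 → q1 → q1 → q1 → q1  → end q1, rejected
w2: q4 → q4 → q4 → q1 → q1 → q1 → q1 → q1 → q1 → q1 → q1 → q1 → q1 → q1 → q1 → q1 → q1 → q1 → q1 → q1 → q1 → q1 → q1 → q1 → q1  → end q1, rejected
w3: q4 → q4 → q1 → q1 → q1 → q1 → q1 → q1 → q1 → q1 → q1 → q1 → q1 → q1 → q1 → q1 → q1  → end q1, rejected
w4: q4 → q4 → q4 → q1 → q1 → q1 → q1 → q1 → q1 → q1 → q1 → q1 → q1 → q1 → q1 → q1 → q1 → q1 → q1  → end q1, rejected
w5: q4 → q1 → q1 → q1 → q1 → q1 → q1 → q1 → q1 → q1 → q1 → q1 → q1 → q1 → q1 → q1 → q1 → q1 → q1 → q1 → q1 → q1 → q1 → q1 → q1 → q1 → q1 → q1 → q1  → end q1, rejected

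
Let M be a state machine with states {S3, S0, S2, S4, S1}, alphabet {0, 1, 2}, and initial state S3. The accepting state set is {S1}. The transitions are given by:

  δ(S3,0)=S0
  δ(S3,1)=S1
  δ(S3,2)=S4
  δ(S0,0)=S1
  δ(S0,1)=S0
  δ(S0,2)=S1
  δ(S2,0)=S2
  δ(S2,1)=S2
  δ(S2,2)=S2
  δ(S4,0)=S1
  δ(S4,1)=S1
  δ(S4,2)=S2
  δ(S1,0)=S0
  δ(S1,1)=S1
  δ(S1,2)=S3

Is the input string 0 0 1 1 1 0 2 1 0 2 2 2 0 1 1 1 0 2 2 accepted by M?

No

start at S3
read '0': S3 → S0
read '0': S0 → S1
read '1': S1 → S1
read '1': S1 → S1
read '1': S1 → S1
read '0': S1 → S0
read '2': S0 → S1
read '1': S1 → S1
read '0': S1 → S0
read '2': S0 → S1
read '2': S1 → S3
read '2': S3 → S4
read '0': S4 → S1
read '1': S1 → S1
read '1': S1 → S1
read '1': S1 → S1
read '0': S1 → S0
read '2': S0 → S1
read '2': S1 → S3
End state S3 is not accepting.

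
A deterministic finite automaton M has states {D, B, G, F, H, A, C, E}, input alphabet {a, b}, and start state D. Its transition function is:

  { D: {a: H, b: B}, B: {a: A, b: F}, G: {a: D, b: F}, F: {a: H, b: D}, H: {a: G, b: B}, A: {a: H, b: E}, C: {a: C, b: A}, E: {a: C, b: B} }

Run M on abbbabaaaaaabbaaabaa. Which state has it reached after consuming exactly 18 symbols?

D → H → B → F → D → H → B → A → H → G → D → H → G → F → D → H → G → D → B
After 18 symbols: B.

B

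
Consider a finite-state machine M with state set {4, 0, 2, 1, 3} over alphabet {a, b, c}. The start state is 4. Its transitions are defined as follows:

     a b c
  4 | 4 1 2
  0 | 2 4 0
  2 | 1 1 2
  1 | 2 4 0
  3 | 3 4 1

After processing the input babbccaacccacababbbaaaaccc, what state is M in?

0

Trace: 4 -b-> 1 -a-> 2 -b-> 1 -b-> 4 -c-> 2 -c-> 2 -a-> 1 -a-> 2 -c-> 2 -c-> 2 -c-> 2 -a-> 1 -c-> 0 -a-> 2 -b-> 1 -a-> 2 -b-> 1 -b-> 4 -b-> 1 -a-> 2 -a-> 1 -a-> 2 -a-> 1 -c-> 0 -c-> 0 -c-> 0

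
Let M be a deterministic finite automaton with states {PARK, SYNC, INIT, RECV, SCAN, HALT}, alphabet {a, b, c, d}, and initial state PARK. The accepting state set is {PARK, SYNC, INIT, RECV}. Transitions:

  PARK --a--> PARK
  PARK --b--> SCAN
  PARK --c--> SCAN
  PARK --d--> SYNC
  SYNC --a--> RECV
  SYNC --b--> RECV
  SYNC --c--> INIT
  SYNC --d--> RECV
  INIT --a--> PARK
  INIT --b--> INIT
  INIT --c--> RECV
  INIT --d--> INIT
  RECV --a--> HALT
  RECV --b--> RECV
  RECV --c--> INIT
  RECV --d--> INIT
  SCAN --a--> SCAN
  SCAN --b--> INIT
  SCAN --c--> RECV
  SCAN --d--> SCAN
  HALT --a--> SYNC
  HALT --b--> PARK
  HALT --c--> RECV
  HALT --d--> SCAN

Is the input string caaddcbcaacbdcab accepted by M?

Trace: PARK -c-> SCAN -a-> SCAN -a-> SCAN -d-> SCAN -d-> SCAN -c-> RECV -b-> RECV -c-> INIT -a-> PARK -a-> PARK -c-> SCAN -b-> INIT -d-> INIT -c-> RECV -a-> HALT -b-> PARK
End state PARK is accepting.

Yes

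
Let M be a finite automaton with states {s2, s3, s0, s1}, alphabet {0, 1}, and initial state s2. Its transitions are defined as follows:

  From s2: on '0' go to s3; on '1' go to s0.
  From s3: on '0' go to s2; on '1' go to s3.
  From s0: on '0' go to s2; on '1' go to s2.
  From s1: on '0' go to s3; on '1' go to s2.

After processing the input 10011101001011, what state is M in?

s2

s2 → s0 → s2 → s3 → s3 → s3 → s3 → s2 → s0 → s2 → s3 → s3 → s2 → s0 → s2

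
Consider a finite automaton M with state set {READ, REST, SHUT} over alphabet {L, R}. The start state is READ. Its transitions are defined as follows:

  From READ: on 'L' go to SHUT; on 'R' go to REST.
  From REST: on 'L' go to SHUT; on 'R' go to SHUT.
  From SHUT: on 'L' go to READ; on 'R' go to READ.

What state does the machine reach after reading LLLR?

READ

READ → SHUT → READ → SHUT → READ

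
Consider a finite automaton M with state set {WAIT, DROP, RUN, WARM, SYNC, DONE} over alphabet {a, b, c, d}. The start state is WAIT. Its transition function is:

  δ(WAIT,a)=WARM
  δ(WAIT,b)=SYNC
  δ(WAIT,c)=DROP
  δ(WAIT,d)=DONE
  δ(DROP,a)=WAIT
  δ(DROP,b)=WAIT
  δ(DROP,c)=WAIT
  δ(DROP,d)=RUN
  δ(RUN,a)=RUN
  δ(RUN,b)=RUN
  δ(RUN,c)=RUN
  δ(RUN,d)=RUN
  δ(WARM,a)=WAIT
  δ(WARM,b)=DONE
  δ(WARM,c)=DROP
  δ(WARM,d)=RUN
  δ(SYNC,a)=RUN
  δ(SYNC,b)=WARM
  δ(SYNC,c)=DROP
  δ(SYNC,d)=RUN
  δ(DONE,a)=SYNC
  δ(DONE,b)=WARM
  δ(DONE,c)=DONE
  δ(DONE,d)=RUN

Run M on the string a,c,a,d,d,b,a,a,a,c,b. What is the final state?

start at WAIT
read 'a': WAIT → WARM
read 'c': WARM → DROP
read 'a': DROP → WAIT
read 'd': WAIT → DONE
read 'd': DONE → RUN
read 'b': RUN → RUN
read 'a': RUN → RUN
read 'a': RUN → RUN
read 'a': RUN → RUN
read 'c': RUN → RUN
read 'b': RUN → RUN

RUN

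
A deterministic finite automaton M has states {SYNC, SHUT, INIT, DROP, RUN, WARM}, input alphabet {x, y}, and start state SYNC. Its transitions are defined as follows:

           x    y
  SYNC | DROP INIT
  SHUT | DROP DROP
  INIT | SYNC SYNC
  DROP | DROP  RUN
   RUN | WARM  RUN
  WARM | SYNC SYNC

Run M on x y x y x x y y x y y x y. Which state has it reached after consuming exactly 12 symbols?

start at SYNC
read 'x': SYNC → DROP
read 'y': DROP → RUN
read 'x': RUN → WARM
read 'y': WARM → SYNC
read 'x': SYNC → DROP
read 'x': DROP → DROP
read 'y': DROP → RUN
read 'y': RUN → RUN
read 'x': RUN → WARM
read 'y': WARM → SYNC
read 'y': SYNC → INIT
read 'x': INIT → SYNC
After 12 symbols: SYNC.

SYNC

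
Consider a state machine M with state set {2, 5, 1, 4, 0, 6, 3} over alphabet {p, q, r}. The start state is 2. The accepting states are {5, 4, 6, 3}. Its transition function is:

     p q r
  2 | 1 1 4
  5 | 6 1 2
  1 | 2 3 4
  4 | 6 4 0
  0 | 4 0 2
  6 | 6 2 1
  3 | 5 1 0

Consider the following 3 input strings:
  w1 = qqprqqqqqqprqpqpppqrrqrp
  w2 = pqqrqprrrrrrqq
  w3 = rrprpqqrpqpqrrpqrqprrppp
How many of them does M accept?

0

w1: 2 → 1 → 3 → 5 → 2 → 1 → 3 → 1 → 3 → 1 → 3 → 5 → 2 → 1 → 2 → 1 → 2 → 1 → 2 → 1 → 4 → 0 → 0 → 2 → 1  → end 1, rejected
w2: 2 → 1 → 3 → 1 → 4 → 4 → 6 → 1 → 4 → 0 → 2 → 4 → 0 → 0 → 0  → end 0, rejected
w3: 2 → 4 → 0 → 4 → 0 → 4 → 4 → 4 → 0 → 4 → 4 → 6 → 2 → 4 → 0 → 4 → 4 → 0 → 0 → 4 → 0 → 2 → 1 → 2 → 1  → end 1, rejected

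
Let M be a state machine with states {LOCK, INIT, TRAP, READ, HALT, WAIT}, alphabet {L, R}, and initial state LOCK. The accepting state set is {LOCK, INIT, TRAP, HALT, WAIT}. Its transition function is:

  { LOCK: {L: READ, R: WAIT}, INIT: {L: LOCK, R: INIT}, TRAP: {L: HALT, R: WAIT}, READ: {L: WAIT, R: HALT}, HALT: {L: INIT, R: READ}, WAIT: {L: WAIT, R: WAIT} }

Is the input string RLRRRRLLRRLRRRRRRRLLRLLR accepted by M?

LOCK → WAIT → WAIT → WAIT → WAIT → WAIT → WAIT → WAIT → WAIT → WAIT → WAIT → WAIT → WAIT → WAIT → WAIT → WAIT → WAIT → WAIT → WAIT → WAIT → WAIT → WAIT → WAIT → WAIT → WAIT
End state WAIT is accepting.

Yes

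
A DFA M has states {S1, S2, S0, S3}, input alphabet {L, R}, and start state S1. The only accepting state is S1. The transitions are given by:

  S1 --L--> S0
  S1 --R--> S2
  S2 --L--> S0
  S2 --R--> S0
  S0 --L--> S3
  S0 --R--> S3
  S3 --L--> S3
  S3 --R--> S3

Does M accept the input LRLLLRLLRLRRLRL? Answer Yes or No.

No

Trace: S1 -L-> S0 -R-> S3 -L-> S3 -L-> S3 -L-> S3 -R-> S3 -L-> S3 -L-> S3 -R-> S3 -L-> S3 -R-> S3 -R-> S3 -L-> S3 -R-> S3 -L-> S3
End state S3 is not accepting.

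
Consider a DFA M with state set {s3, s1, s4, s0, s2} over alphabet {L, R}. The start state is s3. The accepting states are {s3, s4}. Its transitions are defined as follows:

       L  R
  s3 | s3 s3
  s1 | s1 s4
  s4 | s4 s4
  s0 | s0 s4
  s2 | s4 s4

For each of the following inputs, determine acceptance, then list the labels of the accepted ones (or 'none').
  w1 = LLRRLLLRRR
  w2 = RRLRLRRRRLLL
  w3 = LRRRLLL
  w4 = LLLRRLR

w1:
  start at s3
  read 'L': s3 → s3
  read 'L': s3 → s3
  read 'R': s3 → s3
  read 'R': s3 → s3
  read 'L': s3 → s3
  read 'L': s3 → s3
  read 'L': s3 → s3
  read 'R': s3 → s3
  read 'R': s3 → s3
  read 'R': s3 → s3
  end s3, accepted
w2:
  start at s3
  read 'R': s3 → s3
  read 'R': s3 → s3
  read 'L': s3 → s3
  read 'R': s3 → s3
  read 'L': s3 → s3
  read 'R': s3 → s3
  read 'R': s3 → s3
  read 'R': s3 → s3
  read 'R': s3 → s3
  read 'L': s3 → s3
  read 'L': s3 → s3
  read 'L': s3 → s3
  end s3, accepted
w3:
  start at s3
  read 'L': s3 → s3
  read 'R': s3 → s3
  read 'R': s3 → s3
  read 'R': s3 → s3
  read 'L': s3 → s3
  read 'L': s3 → s3
  read 'L': s3 → s3
  end s3, accepted
w4:
  start at s3
  read 'L': s3 → s3
  read 'L': s3 → s3
  read 'L': s3 → s3
  read 'R': s3 → s3
  read 'R': s3 → s3
  read 'L': s3 → s3
  read 'R': s3 → s3
  end s3, accepted

w1, w2, w3, w4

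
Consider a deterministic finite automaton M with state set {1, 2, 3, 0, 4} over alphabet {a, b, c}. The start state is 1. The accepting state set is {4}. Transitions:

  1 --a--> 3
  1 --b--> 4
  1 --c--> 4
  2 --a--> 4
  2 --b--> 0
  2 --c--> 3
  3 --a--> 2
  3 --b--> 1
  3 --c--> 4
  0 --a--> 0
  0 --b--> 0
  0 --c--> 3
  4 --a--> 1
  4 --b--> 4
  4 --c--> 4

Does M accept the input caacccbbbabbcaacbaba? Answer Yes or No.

No

Trace: 1 -c-> 4 -a-> 1 -a-> 3 -c-> 4 -c-> 4 -c-> 4 -b-> 4 -b-> 4 -b-> 4 -a-> 1 -b-> 4 -b-> 4 -c-> 4 -a-> 1 -a-> 3 -c-> 4 -b-> 4 -a-> 1 -b-> 4 -a-> 1
End state 1 is not accepting.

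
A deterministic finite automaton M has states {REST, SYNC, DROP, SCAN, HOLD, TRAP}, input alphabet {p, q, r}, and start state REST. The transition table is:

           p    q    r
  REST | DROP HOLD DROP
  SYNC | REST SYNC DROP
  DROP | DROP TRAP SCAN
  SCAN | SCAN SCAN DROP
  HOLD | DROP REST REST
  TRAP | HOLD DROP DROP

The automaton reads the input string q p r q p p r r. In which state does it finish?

start at REST
read 'q': REST → HOLD
read 'p': HOLD → DROP
read 'r': DROP → SCAN
read 'q': SCAN → SCAN
read 'p': SCAN → SCAN
read 'p': SCAN → SCAN
read 'r': SCAN → DROP
read 'r': DROP → SCAN

SCAN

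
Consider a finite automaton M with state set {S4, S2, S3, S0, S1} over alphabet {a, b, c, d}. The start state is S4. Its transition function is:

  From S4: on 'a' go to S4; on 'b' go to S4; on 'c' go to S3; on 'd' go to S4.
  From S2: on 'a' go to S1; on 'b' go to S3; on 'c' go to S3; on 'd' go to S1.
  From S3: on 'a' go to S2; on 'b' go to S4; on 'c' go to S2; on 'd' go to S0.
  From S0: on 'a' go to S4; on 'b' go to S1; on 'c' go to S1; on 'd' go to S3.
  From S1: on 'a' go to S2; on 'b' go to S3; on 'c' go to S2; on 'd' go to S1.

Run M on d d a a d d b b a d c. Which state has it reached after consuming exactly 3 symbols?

S4

S4 → S4 → S4 → S4
After 3 symbols: S4.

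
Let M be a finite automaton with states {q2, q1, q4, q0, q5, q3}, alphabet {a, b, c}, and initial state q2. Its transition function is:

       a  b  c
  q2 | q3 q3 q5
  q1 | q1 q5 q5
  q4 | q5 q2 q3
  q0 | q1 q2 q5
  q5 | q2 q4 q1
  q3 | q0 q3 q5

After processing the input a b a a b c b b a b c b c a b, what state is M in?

q2 → q3 → q3 → q0 → q1 → q5 → q1 → q5 → q4 → q5 → q4 → q3 → q3 → q5 → q2 → q3

q3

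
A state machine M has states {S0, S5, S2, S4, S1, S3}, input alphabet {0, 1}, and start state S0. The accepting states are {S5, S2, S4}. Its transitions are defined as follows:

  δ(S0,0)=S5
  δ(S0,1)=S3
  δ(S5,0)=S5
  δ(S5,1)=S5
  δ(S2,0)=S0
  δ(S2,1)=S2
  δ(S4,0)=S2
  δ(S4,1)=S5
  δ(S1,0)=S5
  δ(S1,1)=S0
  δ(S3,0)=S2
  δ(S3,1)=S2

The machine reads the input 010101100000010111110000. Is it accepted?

Yes

start at S0
read '0': S0 → S5
read '1': S5 → S5
read '0': S5 → S5
read '1': S5 → S5
read '0': S5 → S5
read '1': S5 → S5
read '1': S5 → S5
read '0': S5 → S5
read '0': S5 → S5
read '0': S5 → S5
read '0': S5 → S5
read '0': S5 → S5
read '0': S5 → S5
read '1': S5 → S5
read '0': S5 → S5
read '1': S5 → S5
read '1': S5 → S5
read '1': S5 → S5
read '1': S5 → S5
read '1': S5 → S5
read '0': S5 → S5
read '0': S5 → S5
read '0': S5 → S5
read '0': S5 → S5
End state S5 is accepting.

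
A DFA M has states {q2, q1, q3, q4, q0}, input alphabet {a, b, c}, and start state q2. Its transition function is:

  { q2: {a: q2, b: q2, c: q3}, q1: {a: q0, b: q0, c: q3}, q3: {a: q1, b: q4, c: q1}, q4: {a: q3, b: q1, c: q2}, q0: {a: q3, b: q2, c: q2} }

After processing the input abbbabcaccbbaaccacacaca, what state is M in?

q1

start at q2
read 'a': q2 → q2
read 'b': q2 → q2
read 'b': q2 → q2
read 'b': q2 → q2
read 'a': q2 → q2
read 'b': q2 → q2
read 'c': q2 → q3
read 'a': q3 → q1
read 'c': q1 → q3
read 'c': q3 → q1
read 'b': q1 → q0
read 'b': q0 → q2
read 'a': q2 → q2
read 'a': q2 → q2
read 'c': q2 → q3
read 'c': q3 → q1
read 'a': q1 → q0
read 'c': q0 → q2
read 'a': q2 → q2
read 'c': q2 → q3
read 'a': q3 → q1
read 'c': q1 → q3
read 'a': q3 → q1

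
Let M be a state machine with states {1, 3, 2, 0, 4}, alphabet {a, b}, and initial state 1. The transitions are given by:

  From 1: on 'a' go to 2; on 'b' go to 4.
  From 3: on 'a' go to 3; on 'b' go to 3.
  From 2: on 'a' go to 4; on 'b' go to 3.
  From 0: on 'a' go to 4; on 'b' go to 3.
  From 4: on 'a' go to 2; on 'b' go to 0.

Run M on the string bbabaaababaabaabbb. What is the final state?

1 → 4 → 0 → 4 → 0 → 4 → 2 → 4 → 0 → 4 → 0 → 4 → 2 → 3 → 3 → 3 → 3 → 3 → 3

3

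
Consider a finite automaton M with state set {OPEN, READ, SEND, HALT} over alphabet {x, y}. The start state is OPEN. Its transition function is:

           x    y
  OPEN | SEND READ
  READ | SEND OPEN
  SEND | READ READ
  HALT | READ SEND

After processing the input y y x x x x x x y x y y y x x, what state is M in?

Trace: OPEN -y-> READ -y-> OPEN -x-> SEND -x-> READ -x-> SEND -x-> READ -x-> SEND -x-> READ -y-> OPEN -x-> SEND -y-> READ -y-> OPEN -y-> READ -x-> SEND -x-> READ

READ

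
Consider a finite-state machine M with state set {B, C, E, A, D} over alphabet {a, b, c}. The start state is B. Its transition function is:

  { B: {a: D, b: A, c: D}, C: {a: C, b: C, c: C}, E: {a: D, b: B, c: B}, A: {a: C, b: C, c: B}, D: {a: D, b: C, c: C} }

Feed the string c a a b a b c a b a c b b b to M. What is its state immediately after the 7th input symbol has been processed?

C

Trace: B -c-> D -a-> D -a-> D -b-> C -a-> C -b-> C -c-> C
After 7 symbols: C.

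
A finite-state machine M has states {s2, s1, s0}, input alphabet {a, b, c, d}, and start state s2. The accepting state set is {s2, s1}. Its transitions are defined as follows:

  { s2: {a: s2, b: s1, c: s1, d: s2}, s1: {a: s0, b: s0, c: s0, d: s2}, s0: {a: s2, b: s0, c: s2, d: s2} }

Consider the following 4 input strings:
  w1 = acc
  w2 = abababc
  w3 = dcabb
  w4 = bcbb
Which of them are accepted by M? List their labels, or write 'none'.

none

w1:
  start at s2
  read 'a': s2 → s2
  read 'c': s2 → s1
  read 'c': s1 → s0
  end s0, rejected
w2:
  start at s2
  read 'a': s2 → s2
  read 'b': s2 → s1
  read 'a': s1 → s0
  read 'b': s0 → s0
  read 'a': s0 → s2
  read 'b': s2 → s1
  read 'c': s1 → s0
  end s0, rejected
w3:
  start at s2
  read 'd': s2 → s2
  read 'c': s2 → s1
  read 'a': s1 → s0
  read 'b': s0 → s0
  read 'b': s0 → s0
  end s0, rejected
w4:
  start at s2
  read 'b': s2 → s1
  read 'c': s1 → s0
  read 'b': s0 → s0
  read 'b': s0 → s0
  end s0, rejected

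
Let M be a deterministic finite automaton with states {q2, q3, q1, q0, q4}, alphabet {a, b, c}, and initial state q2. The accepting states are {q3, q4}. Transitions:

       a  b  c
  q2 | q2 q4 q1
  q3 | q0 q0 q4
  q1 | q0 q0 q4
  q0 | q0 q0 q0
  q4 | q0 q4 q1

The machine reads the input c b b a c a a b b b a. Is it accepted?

Trace: q2 -c-> q1 -b-> q0 -b-> q0 -a-> q0 -c-> q0 -a-> q0 -a-> q0 -b-> q0 -b-> q0 -b-> q0 -a-> q0
End state q0 is not accepting.

No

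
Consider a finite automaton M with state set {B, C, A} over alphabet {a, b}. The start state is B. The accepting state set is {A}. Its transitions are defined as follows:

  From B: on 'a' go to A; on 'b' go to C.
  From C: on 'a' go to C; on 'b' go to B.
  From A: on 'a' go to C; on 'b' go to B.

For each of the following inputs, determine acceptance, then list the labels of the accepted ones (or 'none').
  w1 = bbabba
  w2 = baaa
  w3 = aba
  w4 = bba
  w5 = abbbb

w1: Trace: B -b-> C -b-> B -a-> A -b-> B -b-> C -a-> C  → end C, rejected
w2: Trace: B -b-> C -a-> C -a-> C -a-> C  → end C, rejected
w3: Trace: B -a-> A -b-> B -a-> A  → end A, accepted
w4: Trace: B -b-> C -b-> B -a-> A  → end A, accepted
w5: Trace: B -a-> A -b-> B -b-> C -b-> B -b-> C  → end C, rejected

w3, w4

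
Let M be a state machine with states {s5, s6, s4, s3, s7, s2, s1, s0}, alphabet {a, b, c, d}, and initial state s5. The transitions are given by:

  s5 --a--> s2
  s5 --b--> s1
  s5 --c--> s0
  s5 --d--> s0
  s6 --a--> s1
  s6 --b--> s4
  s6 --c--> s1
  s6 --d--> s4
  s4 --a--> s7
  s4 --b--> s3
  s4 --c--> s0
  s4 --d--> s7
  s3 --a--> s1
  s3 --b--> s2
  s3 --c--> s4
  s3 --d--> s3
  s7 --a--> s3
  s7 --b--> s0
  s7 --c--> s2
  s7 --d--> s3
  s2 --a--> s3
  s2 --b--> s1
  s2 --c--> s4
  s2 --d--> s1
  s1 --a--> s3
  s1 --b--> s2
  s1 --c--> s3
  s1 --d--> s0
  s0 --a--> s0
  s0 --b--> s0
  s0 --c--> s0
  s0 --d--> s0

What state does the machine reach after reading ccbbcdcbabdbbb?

s0

Trace: s5 -c-> s0 -c-> s0 -b-> s0 -b-> s0 -c-> s0 -d-> s0 -c-> s0 -b-> s0 -a-> s0 -b-> s0 -d-> s0 -b-> s0 -b-> s0 -b-> s0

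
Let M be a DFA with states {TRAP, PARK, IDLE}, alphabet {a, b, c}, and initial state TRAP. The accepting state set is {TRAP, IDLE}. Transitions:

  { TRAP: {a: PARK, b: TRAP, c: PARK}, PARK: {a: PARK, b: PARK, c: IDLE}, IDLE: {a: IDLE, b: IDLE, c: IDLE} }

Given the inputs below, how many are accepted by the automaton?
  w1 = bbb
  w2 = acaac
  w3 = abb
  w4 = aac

w1: Trace: TRAP -b-> TRAP -b-> TRAP -b-> TRAP  → end TRAP, accepted
w2: Trace: TRAP -a-> PARK -c-> IDLE -a-> IDLE -a-> IDLE -c-> IDLE  → end IDLE, accepted
w3: Trace: TRAP -a-> PARK -b-> PARK -b-> PARK  → end PARK, rejected
w4: Trace: TRAP -a-> PARK -a-> PARK -c-> IDLE  → end IDLE, accepted

3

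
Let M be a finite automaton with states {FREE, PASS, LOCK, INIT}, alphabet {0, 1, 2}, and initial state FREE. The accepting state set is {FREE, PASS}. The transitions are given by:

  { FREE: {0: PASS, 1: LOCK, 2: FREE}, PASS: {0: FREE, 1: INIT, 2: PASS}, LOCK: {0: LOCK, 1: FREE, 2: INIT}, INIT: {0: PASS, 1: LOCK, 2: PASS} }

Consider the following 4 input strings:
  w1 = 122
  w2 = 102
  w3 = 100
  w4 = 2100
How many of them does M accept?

w1:
  start at FREE
  read '1': FREE → LOCK
  read '2': LOCK → INIT
  read '2': INIT → PASS
  end PASS, accepted
w2:
  start at FREE
  read '1': FREE → LOCK
  read '0': LOCK → LOCK
  read '2': LOCK → INIT
  end INIT, rejected
w3:
  start at FREE
  read '1': FREE → LOCK
  read '0': LOCK → LOCK
  read '0': LOCK → LOCK
  end LOCK, rejected
w4:
  start at FREE
  read '2': FREE → FREE
  read '1': FREE → LOCK
  read '0': LOCK → LOCK
  read '0': LOCK → LOCK
  end LOCK, rejected

1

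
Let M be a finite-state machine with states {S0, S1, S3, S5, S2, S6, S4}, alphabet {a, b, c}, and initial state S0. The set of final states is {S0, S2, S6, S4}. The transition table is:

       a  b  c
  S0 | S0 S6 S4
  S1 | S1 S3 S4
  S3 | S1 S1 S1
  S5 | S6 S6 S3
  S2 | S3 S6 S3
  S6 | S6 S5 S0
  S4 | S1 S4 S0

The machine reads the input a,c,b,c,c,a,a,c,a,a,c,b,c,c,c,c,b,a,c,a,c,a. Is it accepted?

S0 → S0 → S4 → S4 → S0 → S4 → S1 → S1 → S4 → S1 → S1 → S4 → S4 → S0 → S4 → S0 → S4 → S4 → S1 → S4 → S1 → S4 → S1
End state S1 is not accepting.

No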